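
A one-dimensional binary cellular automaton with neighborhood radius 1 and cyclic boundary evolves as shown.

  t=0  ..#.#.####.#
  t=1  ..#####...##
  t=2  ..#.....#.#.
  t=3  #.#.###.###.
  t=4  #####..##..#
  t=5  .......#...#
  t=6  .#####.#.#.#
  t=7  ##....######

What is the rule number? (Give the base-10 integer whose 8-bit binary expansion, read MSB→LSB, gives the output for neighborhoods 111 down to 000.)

  ###|.  b7=0 t=0,i=7
  ##.|.  b6=0 t=0,i=9
  #.#|#  b5=1 t=0,i=3
  #..|.  b4=0 t=0,i=0
  .##|#  b3=1 t=0,i=6
  .#.|#  b2=1 t=0,i=2
  ..#|.  b1=0 t=0,i=1
  ...|#  b0=1 t=1,i=8
  bits 00101101 = 45

45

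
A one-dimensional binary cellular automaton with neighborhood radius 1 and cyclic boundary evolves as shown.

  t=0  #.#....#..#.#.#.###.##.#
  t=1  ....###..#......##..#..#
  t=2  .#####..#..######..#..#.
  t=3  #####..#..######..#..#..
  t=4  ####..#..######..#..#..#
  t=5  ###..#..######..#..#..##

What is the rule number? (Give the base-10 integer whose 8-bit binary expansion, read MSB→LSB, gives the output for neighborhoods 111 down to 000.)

139

  ### -> #   bit 7 = 1  t=0,i=17
  ##. -> .   bit 6 = 0  t=0,i=0
  #.# -> .   bit 5 = 0  t=0,i=1
  #.. -> .   bit 4 = 0  t=0,i=3
  .## -> #   bit 3 = 1  t=0,i=16
  .#. -> .   bit 2 = 0  t=0,i=2
  ..# -> #   bit 1 = 1  t=0,i=6
  ... -> #   bit 0 = 1  t=0,i=4
  bits 10001011 = 139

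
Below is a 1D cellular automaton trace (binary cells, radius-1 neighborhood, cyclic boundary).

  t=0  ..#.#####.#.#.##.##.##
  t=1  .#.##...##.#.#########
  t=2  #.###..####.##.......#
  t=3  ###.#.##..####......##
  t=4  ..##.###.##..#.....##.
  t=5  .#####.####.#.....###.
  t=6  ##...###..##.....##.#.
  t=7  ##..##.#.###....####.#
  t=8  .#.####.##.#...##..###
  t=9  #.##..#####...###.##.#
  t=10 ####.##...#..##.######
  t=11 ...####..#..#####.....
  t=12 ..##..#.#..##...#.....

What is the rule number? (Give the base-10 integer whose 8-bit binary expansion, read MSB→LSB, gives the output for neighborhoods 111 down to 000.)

106

  [7] ### => .  t=0,i=5
  [6] ##. => #  t=0,i=8
  [5] #.# => #  t=0,i=3
  [4] #.. => .  t=0,i=0
  [3] .## => #  t=0,i=4
  [2] .#. => .  t=0,i=2
  [1] ..# => #  t=0,i=1
  [0] ... => .  t=1,i=6
  bits 01101010 = 106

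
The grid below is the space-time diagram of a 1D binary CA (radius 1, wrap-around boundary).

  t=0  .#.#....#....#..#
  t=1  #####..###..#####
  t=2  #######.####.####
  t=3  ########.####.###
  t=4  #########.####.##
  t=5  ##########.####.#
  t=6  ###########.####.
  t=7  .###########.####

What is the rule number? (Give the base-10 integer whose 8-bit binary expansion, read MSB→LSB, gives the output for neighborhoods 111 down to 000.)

  ### -> #   bit 7 = 1  t=1,i=0
  ##. -> #   bit 6 = 1  t=1,i=4
  #.# -> #   bit 5 = 1  t=0,i=0
  #.. -> #   bit 4 = 1  t=0,i=4
  .## -> .   bit 3 = 0  t=1,i=7
  .#. -> #   bit 2 = 1  t=0,i=1
  ..# -> #   bit 1 = 1  t=0,i=7
  ... -> .   bit 0 = 0  t=0,i=5
  bits 11110110 = 246

246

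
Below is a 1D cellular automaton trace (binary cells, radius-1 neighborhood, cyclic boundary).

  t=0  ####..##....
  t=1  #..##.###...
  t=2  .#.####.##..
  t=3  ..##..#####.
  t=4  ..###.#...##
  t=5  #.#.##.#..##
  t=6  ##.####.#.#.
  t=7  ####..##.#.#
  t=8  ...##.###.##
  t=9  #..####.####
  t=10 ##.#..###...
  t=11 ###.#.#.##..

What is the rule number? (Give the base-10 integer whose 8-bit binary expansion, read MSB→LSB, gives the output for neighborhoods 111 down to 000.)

120

  ### -> .   bit 7 = 0  t=0,i=1
  ##. -> #   bit 6 = 1  t=0,i=3
  #.# -> #   bit 5 = 1  t=1,i=5
  #.. -> #   bit 4 = 1  t=0,i=4
  .## -> #   bit 3 = 1  t=0,i=0
  .#. -> .   bit 2 = 0  t=1,i=0
  ..# -> .   bit 1 = 0  t=0,i=5
  ... -> .   bit 0 = 0  t=0,i=9
  bits 01111000 = 120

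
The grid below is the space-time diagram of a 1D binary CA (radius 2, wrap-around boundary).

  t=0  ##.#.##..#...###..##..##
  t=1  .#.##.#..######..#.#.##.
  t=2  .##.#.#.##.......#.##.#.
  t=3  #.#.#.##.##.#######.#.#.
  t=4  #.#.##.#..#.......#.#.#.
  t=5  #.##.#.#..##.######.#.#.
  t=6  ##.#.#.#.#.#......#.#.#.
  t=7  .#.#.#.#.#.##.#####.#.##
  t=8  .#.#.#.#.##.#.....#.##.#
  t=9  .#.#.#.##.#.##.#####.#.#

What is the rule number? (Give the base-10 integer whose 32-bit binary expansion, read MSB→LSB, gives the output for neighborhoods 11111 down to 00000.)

557480383

  [31] ##### => .  t=1,i=11
  [30] ####. => .  t=0,i=0
  [29] ###.# => #  t=0,i=1
  [28] ###.. => .  t=0,i=15
  [27] ##.## => .  t=3,i=8
  [26] ##.#. => .  t=0,i=2
  [25] ##..# => .  t=0,i=7
  [24] ##... => #  t=2,i=10
  [23] #.### => .  t=3,i=12
  [22] #.##. => .  t=0,i=5
  [21] #.#.# => #  t=0,i=3
  [20] #.#.. => #  t=1,i=6
  [19] #..## => #  t=0,i=17
  [18] #..#. => .  t=0,i=8
  [17] #...# => #  t=0,i=11
  [16] #.... => .  t=2,i=11
  [15] .#### => .  t=0,i=23
  [14] .###. => #  t=0,i=14
  [13] .##.# => #  t=1,i=4
  [12] .##.. => #  t=0,i=6
  [11] .#.## => #  t=0,i=4
  [10] .#.#. => .  t=1,i=18
  [9] .#..# => .  t=1,i=7
  [8] .#... => #  t=0,i=10
  [7] ..### => #  t=0,i=13
  [6] ..##. => .  t=0,i=18
  [5] ..#.# => #  t=1,i=1
  [4] ..#.. => #  t=0,i=9
  [3] ...## => #  t=0,i=12
  [2] ...#. => #  t=2,i=16
  [1] ....# => #  t=2,i=15
  [0] ..... => #  t=2,i=12
  bits 00100001001110100111100110111111 = 557480383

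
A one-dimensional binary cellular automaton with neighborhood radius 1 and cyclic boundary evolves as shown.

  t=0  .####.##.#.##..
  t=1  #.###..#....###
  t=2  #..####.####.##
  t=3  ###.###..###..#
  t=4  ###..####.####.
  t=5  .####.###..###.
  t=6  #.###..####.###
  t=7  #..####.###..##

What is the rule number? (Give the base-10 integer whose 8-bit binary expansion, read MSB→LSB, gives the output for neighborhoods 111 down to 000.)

  ###|#  b7=1 t=0,i=2
  ##.|#  b6=1 t=0,i=4
  #.#|.  b5=0 t=0,i=5
  #..|#  b4=1 t=0,i=13
  .##|.  b3=0 t=0,i=1
  .#.|.  b2=0 t=0,i=9
  ..#|#  b1=1 t=0,i=0
  ...|#  b0=1 t=0,i=14
  bits 11010011 = 211

211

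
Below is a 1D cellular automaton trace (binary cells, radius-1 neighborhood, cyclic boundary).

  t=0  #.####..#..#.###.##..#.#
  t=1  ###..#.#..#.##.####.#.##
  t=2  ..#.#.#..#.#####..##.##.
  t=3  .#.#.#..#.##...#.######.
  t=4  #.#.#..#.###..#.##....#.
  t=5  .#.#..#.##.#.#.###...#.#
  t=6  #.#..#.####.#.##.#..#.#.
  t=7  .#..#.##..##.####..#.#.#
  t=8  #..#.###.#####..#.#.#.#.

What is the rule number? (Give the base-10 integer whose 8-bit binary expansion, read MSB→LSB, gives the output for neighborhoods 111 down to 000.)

  nb ###: next=.  (t=0,i=3, bit7=0)
  nb ##.: next=#  (t=0,i=0, bit6=1)
  nb #.#: next=#  (t=0,i=1, bit5=1)
  nb #..: next=.  (t=0,i=6, bit4=0)
  nb .##: next=#  (t=0,i=2, bit3=1)
  nb .#.: next=.  (t=0,i=8, bit2=0)
  nb ..#: next=#  (t=0,i=7, bit1=1)
  nb ...: next=.  (t=2,i=0, bit0=0)
  bits 01101010 = 106

106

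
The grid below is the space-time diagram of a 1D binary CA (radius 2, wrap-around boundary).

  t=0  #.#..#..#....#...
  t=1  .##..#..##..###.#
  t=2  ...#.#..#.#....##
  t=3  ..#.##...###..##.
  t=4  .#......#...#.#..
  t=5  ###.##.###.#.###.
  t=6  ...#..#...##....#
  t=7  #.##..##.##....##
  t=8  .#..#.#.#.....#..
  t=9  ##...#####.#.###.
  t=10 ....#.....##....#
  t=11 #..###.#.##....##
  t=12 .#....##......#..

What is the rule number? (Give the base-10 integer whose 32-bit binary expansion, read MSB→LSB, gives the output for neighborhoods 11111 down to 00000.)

238028125

  ##### -> .   bit 31 = 0  t=9,i=7
  ####. -> .   bit 30 = 0  t=9,i=8
  ###.# -> .   bit 29 = 0  t=1,i=14
  ###.. -> .   bit 28 = 0  t=3,i=11
  ##.## -> #   bit 27 = 1  t=5,i=3
  ##.#. -> #   bit 26 = 1  t=1,i=15
  ##..# -> #   bit 25 = 1  t=1,i=3
  ##... -> .   bit 24 = 0  t=2,i=0
  #.### -> .   bit 23 = 0  t=5,i=0
  #.##. -> .   bit 22 = 0  t=1,i=1
  #.#.# -> #   bit 21 = 1  t=1,i=16
  #.#.. -> #   bit 20 = 1  t=0,i=2
  #..## -> .   bit 19 = 0  t=1,i=7
  #..#. -> .   bit 18 = 0  t=0,i=4
  #...# -> .   bit 17 = 0  t=0,i=15
  #.... -> .   bit 16 = 0  t=0,i=10
  .#### -> .   bit 15 = 0  t=9,i=6
  .###. -> .   bit 14 = 0  t=1,i=13
  .##.# -> .   bit 13 = 0  t=5,i=5
  .##.. -> .   bit 12 = 0  t=1,i=2
  .#.## -> .   bit 11 = 0  t=1,i=0
  .#.#. -> #   bit 10 = 1  t=0,i=1
  .#..# -> .   bit 9 = 0  t=0,i=3
  .#... -> #   bit 8 = 1  t=0,i=9
  ..### -> .   bit 7 = 0  t=1,i=12
  ..##. -> #   bit 6 = 1  t=1,i=8
  ..#.# -> .   bit 5 = 0  t=0,i=0
  ..#.. -> #   bit 4 = 1  t=0,i=5
  ...## -> #   bit 3 = 1  t=2,i=14
  ...#. -> #   bit 2 = 1  t=0,i=12
  ....# -> .   bit 1 = 0  t=0,i=11
  ..... -> #   bit 0 = 1  t=4,i=4
  bits 00001110001100000000010101011101 = 238028125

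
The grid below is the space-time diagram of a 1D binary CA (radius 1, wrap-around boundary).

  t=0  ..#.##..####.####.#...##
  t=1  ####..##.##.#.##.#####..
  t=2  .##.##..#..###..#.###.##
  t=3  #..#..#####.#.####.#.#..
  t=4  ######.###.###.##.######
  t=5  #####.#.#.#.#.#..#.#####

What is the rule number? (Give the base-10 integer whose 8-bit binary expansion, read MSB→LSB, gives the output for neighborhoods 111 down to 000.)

183

  ###|#  b7=1 t=0,i=9
  ##.|.  b6=0 t=0,i=5
  #.#|#  b5=1 t=0,i=3
  #..|#  b4=1 t=0,i=0
  .##|.  b3=0 t=0,i=4
  .#.|#  b2=1 t=0,i=2
  ..#|#  b1=1 t=0,i=1
  ...|#  b0=1 t=0,i=20
  bits 10110111 = 183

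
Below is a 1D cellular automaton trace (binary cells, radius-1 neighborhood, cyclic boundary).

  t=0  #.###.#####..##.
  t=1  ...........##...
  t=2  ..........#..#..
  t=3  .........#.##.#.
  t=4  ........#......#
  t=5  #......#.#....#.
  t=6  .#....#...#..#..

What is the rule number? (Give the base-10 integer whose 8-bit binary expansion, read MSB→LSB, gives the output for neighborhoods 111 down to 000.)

18

  ###|.  b7=0 t=0,i=3
  ##.|.  b6=0 t=0,i=4
  #.#|.  b5=0 t=0,i=1
  #..|#  b4=1 t=0,i=11
  .##|.  b3=0 t=0,i=2
  .#.|.  b2=0 t=0,i=0
  ..#|#  b1=1 t=0,i=12
  ...|.  b0=0 t=1,i=0
  bits 00010010 = 18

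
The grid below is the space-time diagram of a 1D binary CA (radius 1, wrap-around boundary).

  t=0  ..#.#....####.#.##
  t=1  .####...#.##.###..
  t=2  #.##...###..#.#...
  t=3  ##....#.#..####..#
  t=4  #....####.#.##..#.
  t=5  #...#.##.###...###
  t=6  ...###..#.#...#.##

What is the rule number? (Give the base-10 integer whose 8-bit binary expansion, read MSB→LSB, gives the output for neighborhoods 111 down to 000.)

166

  [7] ### => #  t=0,i=10
  [6] ##. => .  t=0,i=12
  [5] #.# => #  t=0,i=3
  [4] #.. => .  t=0,i=0
  [3] .## => .  t=0,i=9
  [2] .#. => #  t=0,i=2
  [1] ..# => #  t=0,i=1
  [0] ... => .  t=0,i=6
  bits 10100110 = 166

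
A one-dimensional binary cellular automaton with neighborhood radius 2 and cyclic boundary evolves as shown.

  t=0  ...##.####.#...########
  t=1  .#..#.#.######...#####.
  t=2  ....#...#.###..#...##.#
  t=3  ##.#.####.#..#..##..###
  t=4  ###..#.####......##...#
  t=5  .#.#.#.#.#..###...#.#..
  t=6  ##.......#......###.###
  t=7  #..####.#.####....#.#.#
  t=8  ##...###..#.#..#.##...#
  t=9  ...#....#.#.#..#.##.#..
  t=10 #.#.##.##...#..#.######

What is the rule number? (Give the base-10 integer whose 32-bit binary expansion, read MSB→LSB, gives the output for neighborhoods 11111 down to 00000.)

  [31] ##### => #  t=0,i=17
  [30] ####. => #  t=0,i=8
  [29] ###.# => #  t=0,i=9
  [28] ###.. => .  t=0,i=22
  [27] ##.## => .  t=0,i=5
  [26] ##.#. => #  t=0,i=10
  [25] ##..# => #  t=1,i=22
  [24] ##... => .  t=0,i=0
  [23] #.### => #  t=0,i=6
  [22] #.##. => #  t=7,i=22
  [21] #.#.# => .  t=1,i=6
  [20] #.#.. => #  t=0,i=11
  [19] #..## => .  t=3,i=15
  [18] #..#. => .  t=1,i=0
  [17] #...# => #  t=0,i=1
  [16] #.... => #  t=2,i=1
  [15] .#### => .  t=0,i=7
  [14] .###. => .  t=2,i=11
  [13] .##.# => #  t=0,i=4
  [12] .##.. => #  t=3,i=17
  [11] .#.## => .  t=1,i=7
  [10] .#.#. => .  t=1,i=5
  [9] .#..# => .  t=1,i=2
  [8] .#... => #  t=0,i=12
  [7] ..### => .  t=0,i=15
  [6] ..##. => .  t=0,i=3
  [5] ..#.# => #  t=1,i=4
  [4] ..#.. => .  t=1,i=1
  [3] ...## => .  t=0,i=2
  [2] ...#. => #  t=2,i=3
  [1] ....# => .  t=2,i=2
  [0] ..... => #  t=4,i=13
  bits 11100110110100110011000100100101 = 3872600357

3872600357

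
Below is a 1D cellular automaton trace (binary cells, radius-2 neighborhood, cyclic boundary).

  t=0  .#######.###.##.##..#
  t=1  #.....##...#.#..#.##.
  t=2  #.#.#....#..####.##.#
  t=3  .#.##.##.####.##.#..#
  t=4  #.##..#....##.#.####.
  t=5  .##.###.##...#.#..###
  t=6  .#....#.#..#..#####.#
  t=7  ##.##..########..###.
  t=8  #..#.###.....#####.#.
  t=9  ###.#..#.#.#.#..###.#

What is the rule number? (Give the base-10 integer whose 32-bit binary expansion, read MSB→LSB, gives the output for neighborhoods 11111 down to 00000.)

  #####|.  b31=0 t=0,i=3
  ####.|#  b30=1 t=0,i=6
  ###.#|#  b29=1 t=0,i=7
  ###..|#  b28=1 t=7,i=14
  ##.##|.  b27=0 t=0,i=8
  ##.#.|#  b26=1 t=1,i=20
  ##..#|#  b25=1 t=0,i=18
  ##...|.  b24=0 t=1,i=8
  #.###|.  b23=0 t=0,i=1
  #.##.|#  b22=1 t=0,i=13
  #.#.#|.  b21=0 t=2,i=2
  #.#..|#  b20=1 t=1,i=0
  #..##|#  b19=1 t=2,i=11
  #..#.|#  b18=1 t=0,i=19
  #...#|#  b17=1 t=1,i=9
  #....|#  b16=1 t=1,i=2
  .####|.  b15=0 t=0,i=2
  .###.|.  b14=0 t=0,i=10
  .##.#|.  b13=0 t=0,i=14
  .##..|.  b12=0 t=0,i=17
  .#.##|#  b11=1 t=0,i=0
  .#.#.|#  b10=1 t=1,i=12
  .#..#|#  b9=1 t=1,i=14
  .#...|.  b8=0 t=1,i=1
  ..###|#  b7=1 t=2,i=12
  ..##.|.  b6=0 t=1,i=6
  ..#.#|.  b5=0 t=0,i=20
  ..#..|#  b4=1 t=2,i=9
  ...##|.  b3=0 t=1,i=5
  ...#.|.  b2=0 t=1,i=10
  ....#|#  b1=1 t=1,i=4
  .....|.  b0=0 t=1,i=3
  bits 01110110010111110000111010010010 = 1985941138

1985941138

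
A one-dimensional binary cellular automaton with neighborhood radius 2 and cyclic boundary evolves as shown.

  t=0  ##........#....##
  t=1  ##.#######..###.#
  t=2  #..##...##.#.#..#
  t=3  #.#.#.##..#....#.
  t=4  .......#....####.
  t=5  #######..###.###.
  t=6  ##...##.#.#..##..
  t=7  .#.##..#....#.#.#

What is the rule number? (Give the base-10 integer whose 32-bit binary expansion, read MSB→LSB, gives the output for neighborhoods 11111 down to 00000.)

  ##### -> .   bit 31 = 0  t=1,i=5
  ####. -> #   bit 30 = 1  t=0,i=0
  ###.# -> .   bit 29 = 0  t=1,i=1
  ###.. -> #   bit 28 = 1  t=0,i=1
  ##.## -> .   bit 27 = 0  t=1,i=2
  ##.#. -> #   bit 26 = 1  t=2,i=10
  ##..# -> .   bit 25 = 0  t=1,i=10
  ##... -> .   bit 24 = 0  t=0,i=2
  #.### -> #   bit 23 = 1  t=1,i=3
  #.##. -> .   bit 22 = 0  t=3,i=6
  #.#.# -> .   bit 21 = 0  t=2,i=11
  #.#.. -> .   bit 20 = 0  t=2,i=13
  #..## -> #   bit 19 = 1  t=1,i=11
  #..#. -> .   bit 18 = 0  t=3,i=9
  #...# -> #   bit 17 = 1  t=2,i=6
  #.... -> #   bit 16 = 1  t=0,i=3
  .#### -> #   bit 15 = 1  t=0,i=16
  .###. -> #   bit 14 = 1  t=1,i=0
  .##.# -> .   bit 13 = 0  t=2,i=9
  .##.. -> #   bit 12 = 1  t=2,i=0
  .#.## -> .   bit 11 = 0  t=3,i=5
  .#.#. -> .   bit 10 = 0  t=2,i=12
  .#..# -> .   bit 9 = 0  t=2,i=14
  .#... -> .   bit 8 = 0  t=0,i=11
  ..### -> .   bit 7 = 0  t=0,i=15
  ..##. -> .   bit 6 = 0  t=2,i=3
  ..#.# -> #   bit 5 = 1  t=3,i=15
  ..#.. -> .   bit 4 = 0  t=0,i=10
  ...## -> #   bit 3 = 1  t=0,i=14
  ...#. -> #   bit 2 = 1  t=0,i=9
  ....# -> #   bit 1 = 1  t=0,i=8
  ..... -> #   bit 0 = 1  t=0,i=4
  bits 01010100100010111101000000101111 = 1418448943

1418448943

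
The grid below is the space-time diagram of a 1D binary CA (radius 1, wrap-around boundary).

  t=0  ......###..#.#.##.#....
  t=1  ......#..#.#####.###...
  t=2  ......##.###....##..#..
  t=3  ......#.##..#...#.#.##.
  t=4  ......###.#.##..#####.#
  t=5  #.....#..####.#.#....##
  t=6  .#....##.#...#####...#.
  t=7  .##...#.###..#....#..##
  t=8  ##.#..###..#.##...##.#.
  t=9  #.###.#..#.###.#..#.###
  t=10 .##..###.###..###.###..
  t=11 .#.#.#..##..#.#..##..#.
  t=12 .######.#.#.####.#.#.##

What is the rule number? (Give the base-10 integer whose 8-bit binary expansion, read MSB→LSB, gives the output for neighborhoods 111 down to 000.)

  nb ###: next=.  (t=0,i=7, bit7=0)
  nb ##.: next=.  (t=0,i=8, bit6=0)
  nb #.#: next=#  (t=0,i=12, bit5=1)
  nb #..: next=#  (t=0,i=9, bit4=1)
  nb .##: next=#  (t=0,i=6, bit3=1)
  nb .#.: next=#  (t=0,i=11, bit2=1)
  nb ..#: next=.  (t=0,i=5, bit1=0)
  nb ...: next=.  (t=0,i=0, bit0=0)
  bits 00111100 = 60

60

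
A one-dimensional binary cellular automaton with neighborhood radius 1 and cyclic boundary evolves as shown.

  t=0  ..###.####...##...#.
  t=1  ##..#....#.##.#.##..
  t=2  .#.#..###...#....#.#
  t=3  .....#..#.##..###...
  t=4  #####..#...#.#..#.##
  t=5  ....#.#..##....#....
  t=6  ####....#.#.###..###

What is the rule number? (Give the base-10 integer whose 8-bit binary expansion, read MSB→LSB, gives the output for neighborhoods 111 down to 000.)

67

  ###|.  b7=0 t=0,i=3
  ##.|#  b6=1 t=0,i=4
  #.#|.  b5=0 t=0,i=5
  #..|.  b4=0 t=0,i=10
  .##|.  b3=0 t=0,i=2
  .#.|.  b2=0 t=0,i=18
  ..#|#  b1=1 t=0,i=1
  ...|#  b0=1 t=0,i=0
  bits 01000011 = 67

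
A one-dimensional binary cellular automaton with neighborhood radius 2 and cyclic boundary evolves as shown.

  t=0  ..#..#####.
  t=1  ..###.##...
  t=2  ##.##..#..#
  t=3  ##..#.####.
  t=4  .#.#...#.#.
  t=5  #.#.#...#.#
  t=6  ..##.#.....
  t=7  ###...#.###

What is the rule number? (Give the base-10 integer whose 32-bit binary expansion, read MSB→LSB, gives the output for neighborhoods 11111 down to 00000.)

2687293275

  ##### -> #   bit 31 = 1  t=0,i=7
  ####. -> .   bit 30 = 0  t=0,i=8
  ###.# -> #   bit 29 = 1  t=1,i=4
  ###.. -> .   bit 28 = 0  t=0,i=9
  ##.## -> .   bit 27 = 0  t=1,i=5
  ##.#. -> .   bit 26 = 0  t=5,i=1
  ##..# -> .   bit 25 = 0  t=2,i=5
  ##... -> .   bit 24 = 0  t=0,i=10
  #.### -> .   bit 23 = 0  t=3,i=6
  #.##. -> .   bit 22 = 0  t=1,i=6
  #.#.# -> #   bit 21 = 1  t=5,i=2
  #.#.. -> .   bit 20 = 0  t=4,i=3
  #..## -> #   bit 19 = 1  t=0,i=4
  #..#. -> #   bit 18 = 1  t=2,i=6
  #...# -> .   bit 17 = 0  t=0,i=0
  #.... -> .   bit 16 = 0  t=1,i=9
  .#### -> #   bit 15 = 1  t=0,i=6
  .###. -> #   bit 14 = 1  t=1,i=3
  .##.# -> .   bit 13 = 0  t=5,i=0
  .##.. -> #   bit 12 = 1  t=1,i=7
  .#.## -> .   bit 11 = 0  t=3,i=5
  .#.#. -> #   bit 10 = 1  t=4,i=2
  .#..# -> #   bit 9 = 1  t=0,i=3
  .#... -> #   bit 8 = 1  t=4,i=4
  ..### -> .   bit 7 = 0  t=0,i=5
  ..##. -> #   bit 6 = 1  t=6,i=2
  ..#.# -> .   bit 5 = 0  t=3,i=4
  ..#.. -> #   bit 4 = 1  t=0,i=2
  ...## -> #   bit 3 = 1  t=1,i=1
  ...#. -> .   bit 2 = 0  t=0,i=1
  ....# -> #   bit 1 = 1  t=1,i=0
  ..... -> #   bit 0 = 1  t=1,i=10
  bits 10100000001011001101011101011011 = 2687293275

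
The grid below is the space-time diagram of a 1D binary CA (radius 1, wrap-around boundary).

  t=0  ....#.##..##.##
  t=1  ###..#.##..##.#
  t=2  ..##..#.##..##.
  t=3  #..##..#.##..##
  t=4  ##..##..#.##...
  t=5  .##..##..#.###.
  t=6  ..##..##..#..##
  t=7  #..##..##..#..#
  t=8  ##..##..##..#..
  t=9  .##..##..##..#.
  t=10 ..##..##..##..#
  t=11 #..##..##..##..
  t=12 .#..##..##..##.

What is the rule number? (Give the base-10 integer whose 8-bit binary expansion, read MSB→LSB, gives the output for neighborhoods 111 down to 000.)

113

  nb ###: next=.  (t=1,i=0, bit7=0)
  nb ##.: next=#  (t=0,i=7, bit6=1)
  nb #.#: next=#  (t=0,i=5, bit5=1)
  nb #..: next=#  (t=0,i=0, bit4=1)
  nb .##: next=.  (t=0,i=6, bit3=0)
  nb .#.: next=.  (t=0,i=4, bit2=0)
  nb ..#: next=.  (t=0,i=3, bit1=0)
  nb ...: next=#  (t=0,i=1, bit0=1)
  bits 01110001 = 113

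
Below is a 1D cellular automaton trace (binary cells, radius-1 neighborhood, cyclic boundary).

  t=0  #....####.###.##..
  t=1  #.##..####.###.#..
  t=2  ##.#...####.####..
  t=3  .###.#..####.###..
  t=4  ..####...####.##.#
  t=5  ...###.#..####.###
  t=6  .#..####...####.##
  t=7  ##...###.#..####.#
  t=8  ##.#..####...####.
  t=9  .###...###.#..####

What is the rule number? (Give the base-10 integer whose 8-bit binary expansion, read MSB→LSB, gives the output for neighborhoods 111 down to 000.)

229

  ### -> #   bit 7 = 1  t=0,i=6
  ##. -> #   bit 6 = 1  t=0,i=8
  #.# -> #   bit 5 = 1  t=0,i=9
  #.. -> .   bit 4 = 0  t=0,i=1
  .## -> .   bit 3 = 0  t=0,i=5
  .#. -> #   bit 2 = 1  t=0,i=0
  ..# -> .   bit 1 = 0  t=0,i=4
  ... -> #   bit 0 = 1  t=0,i=2
  bits 11100101 = 229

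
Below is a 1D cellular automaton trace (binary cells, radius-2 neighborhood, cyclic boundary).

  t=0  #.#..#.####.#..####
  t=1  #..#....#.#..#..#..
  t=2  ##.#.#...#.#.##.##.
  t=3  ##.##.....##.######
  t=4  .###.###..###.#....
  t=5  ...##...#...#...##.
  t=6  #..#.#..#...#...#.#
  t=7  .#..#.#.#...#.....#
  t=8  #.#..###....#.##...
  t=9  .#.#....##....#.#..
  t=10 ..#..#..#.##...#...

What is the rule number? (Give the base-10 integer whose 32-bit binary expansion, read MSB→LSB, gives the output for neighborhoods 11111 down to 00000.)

727819857

  ##### -> .   bit 31 = 0  t=0,i=17
  ####. -> .   bit 30 = 0  t=0,i=9
  ###.# -> #   bit 29 = 1  t=0,i=0
  ###.. -> .   bit 28 = 0  t=4,i=7
  ##.## -> #   bit 27 = 1  t=2,i=15
  ##.#. -> .   bit 26 = 0  t=0,i=1
  ##..# -> #   bit 25 = 1  t=4,i=8
  ##... -> #   bit 24 = 1  t=3,i=5
  #.### -> .   bit 23 = 0  t=0,i=7
  #.##. -> #   bit 22 = 1  t=2,i=0
  #.#.# -> #   bit 21 = 1  t=2,i=3
  #.#.. -> .   bit 20 = 0  t=0,i=2
  #..## -> .   bit 19 = 0  t=0,i=14
  #..#. -> .   bit 18 = 0  t=0,i=4
  #...# -> .   bit 17 = 0  t=2,i=7
  #.... -> #   bit 16 = 1  t=1,i=5
  .#### -> #   bit 15 = 1  t=0,i=8
  .###. -> .   bit 14 = 0  t=4,i=2
  .##.# -> #   bit 13 = 1  t=2,i=1
  .##.. -> .   bit 12 = 0  t=3,i=4
  .#.## -> .   bit 11 = 0  t=0,i=6
  .#.#. -> #   bit 10 = 1  t=1,i=9
  .#..# -> #   bit 9 = 1  t=0,i=3
  .#... -> .   bit 8 = 0  t=1,i=4
  ..### -> .   bit 7 = 0  t=0,i=15
  ..##. -> #   bit 6 = 1  t=3,i=10
  ..#.# -> .   bit 5 = 0  t=0,i=5
  ..#.. -> #   bit 4 = 1  t=1,i=0
  ...## -> .   bit 3 = 0  t=3,i=9
  ...#. -> .   bit 2 = 0  t=1,i=7
  ....# -> .   bit 1 = 0  t=1,i=6
  ..... -> #   bit 0 = 1  t=3,i=7
  bits 00101011011000011010011001010001 = 727819857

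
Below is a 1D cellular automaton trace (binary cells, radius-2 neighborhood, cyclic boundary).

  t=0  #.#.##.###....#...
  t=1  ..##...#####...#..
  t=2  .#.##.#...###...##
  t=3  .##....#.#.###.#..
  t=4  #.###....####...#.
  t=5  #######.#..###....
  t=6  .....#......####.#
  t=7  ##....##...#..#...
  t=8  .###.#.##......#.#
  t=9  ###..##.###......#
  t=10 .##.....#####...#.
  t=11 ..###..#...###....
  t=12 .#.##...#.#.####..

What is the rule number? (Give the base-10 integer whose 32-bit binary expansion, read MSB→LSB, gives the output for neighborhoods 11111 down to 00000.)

1369528584

  nb #####: next=.  (t=1,i=9, bit31=0)
  nb ####.: next=#  (t=1,i=10, bit30=1)
  nb ###.#: next=.  (t=3,i=13, bit29=0)
  nb ###..: next=#  (t=0,i=9, bit28=1)
  nb ##.##: next=.  (t=0,i=6, bit27=0)
  nb ##.#.: next=.  (t=2,i=0, bit26=0)
  nb ##..#: next=.  (t=9,i=3, bit25=0)
  nb ##...: next=#  (t=0,i=10, bit24=1)
  nb #.###: next=#  (t=0,i=7, bit23=1)
  nb #.##.: next=.  (t=0,i=4, bit22=0)
  nb #.#.#: next=#  (t=0,i=2, bit21=1)
  nb #.#..: next=.  (t=2,i=6, bit20=0)
  nb #..##: next=.  (t=5,i=10, bit19=0)
  nb #..#.: next=.  (t=7,i=13, bit18=0)
  nb #...#: next=.  (t=0,i=16, bit17=0)
  nb #....: next=#  (t=0,i=11, bit16=1)
  nb .####: next=.  (t=1,i=8, bit15=0)
  nb .###.: next=#  (t=0,i=8, bit14=1)
  nb .##.#: next=.  (t=0,i=5, bit13=0)
  nb .##..: next=#  (t=1,i=3, bit12=1)
  nb .#.##: next=#  (t=0,i=3, bit11=1)
  nb .#.#.: next=.  (t=0,i=1, bit10=0)
  nb .#..#: next=.  (t=5,i=9, bit9=0)
  nb .#...: next=#  (t=0,i=15, bit8=1)
  nb ..###: next=.  (t=1,i=7, bit7=0)
  nb ..##.: next=.  (t=1,i=2, bit6=0)
  nb ..#.#: next=.  (t=0,i=0, bit5=0)
  nb ..#..: next=.  (t=0,i=14, bit4=0)
  nb ...##: next=#  (t=1,i=1, bit3=1)
  nb ...#.: next=.  (t=0,i=13, bit2=0)
  nb ....#: next=.  (t=0,i=12, bit1=0)
  nb .....: next=.  (t=6,i=2, bit0=0)
  bits 01010001101000010101100100001000 = 1369528584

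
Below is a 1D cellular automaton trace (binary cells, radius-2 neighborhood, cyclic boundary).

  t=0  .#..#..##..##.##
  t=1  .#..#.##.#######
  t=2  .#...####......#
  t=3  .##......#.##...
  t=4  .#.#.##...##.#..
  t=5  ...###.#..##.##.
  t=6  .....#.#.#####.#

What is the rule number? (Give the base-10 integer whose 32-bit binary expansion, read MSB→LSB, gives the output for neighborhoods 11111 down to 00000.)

  [31] ##### => .  t=1,i=11
  [30] ####. => .  t=1,i=14
  [29] ###.# => #  t=1,i=15
  [28] ###.. => .  t=2,i=8
  [27] ##.## => #  t=0,i=13
  [26] ##.#. => .  t=0,i=0
  [25] ##..# => #  t=0,i=9
  [24] ##... => #  t=2,i=9
  [23] #.### => .  t=1,i=9
  [22] #.##. => #  t=0,i=14
  [21] #.#.# => #  t=4,i=3
  [20] #.#.. => #  t=0,i=1
  [19] #..## => #  t=0,i=6
  [18] #..#. => .  t=0,i=3
  [17] #...# => .  t=2,i=3
  [16] #.... => .  t=2,i=10
  [15] .#### => .  t=1,i=10
  [14] .###. => .  t=5,i=4
  [13] .##.# => #  t=0,i=12
  [12] .##.. => .  t=0,i=8
  [11] .#.## => #  t=1,i=5
  [10] .#.#. => .  t=2,i=0
  [9] .#..# => .  t=0,i=2
  [8] .#... => #  t=2,i=2
  [7] ..### => .  t=2,i=5
  [6] ..##. => #  t=0,i=7
  [5] ..#.# => .  t=1,i=4
  [4] ..#.. => #  t=0,i=4
  [3] ...## => .  t=2,i=4
  [2] ...#. => .  t=2,i=14
  [1] ....# => .  t=2,i=13
  [0] ..... => #  t=2,i=11
  bits 00101011011110000010100101010001 = 729295185

729295185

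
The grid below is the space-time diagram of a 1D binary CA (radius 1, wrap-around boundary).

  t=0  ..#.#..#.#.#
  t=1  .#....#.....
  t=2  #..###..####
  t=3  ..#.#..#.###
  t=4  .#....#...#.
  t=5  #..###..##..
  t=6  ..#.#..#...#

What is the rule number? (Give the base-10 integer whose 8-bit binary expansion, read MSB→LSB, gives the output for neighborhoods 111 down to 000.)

  [7] ### => #  t=2,i=4
  [6] ##. => .  t=2,i=0
  [5] #.# => .  t=0,i=3
  [4] #.. => .  t=0,i=0
  [3] .## => .  t=2,i=3
  [2] .#. => .  t=0,i=2
  [1] ..# => #  t=0,i=1
  [0] ... => #  t=1,i=3
  bits 10000011 = 131

131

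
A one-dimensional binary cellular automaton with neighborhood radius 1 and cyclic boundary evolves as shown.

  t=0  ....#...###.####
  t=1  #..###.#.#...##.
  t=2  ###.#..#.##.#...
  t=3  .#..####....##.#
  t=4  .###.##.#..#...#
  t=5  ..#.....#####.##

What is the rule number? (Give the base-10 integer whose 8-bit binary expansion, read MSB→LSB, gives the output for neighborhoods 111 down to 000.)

  nb ###: next=#  (t=0,i=9, bit7=1)
  nb ##.: next=.  (t=0,i=10, bit6=0)
  nb #.#: next=.  (t=0,i=11, bit5=0)
  nb #..: next=#  (t=0,i=0, bit4=1)
  nb .##: next=.  (t=0,i=8, bit3=0)
  nb .#.: next=#  (t=0,i=4, bit2=1)
  nb ..#: next=#  (t=0,i=3, bit1=1)
  nb ...: next=.  (t=0,i=1, bit0=0)
  bits 10010110 = 150

150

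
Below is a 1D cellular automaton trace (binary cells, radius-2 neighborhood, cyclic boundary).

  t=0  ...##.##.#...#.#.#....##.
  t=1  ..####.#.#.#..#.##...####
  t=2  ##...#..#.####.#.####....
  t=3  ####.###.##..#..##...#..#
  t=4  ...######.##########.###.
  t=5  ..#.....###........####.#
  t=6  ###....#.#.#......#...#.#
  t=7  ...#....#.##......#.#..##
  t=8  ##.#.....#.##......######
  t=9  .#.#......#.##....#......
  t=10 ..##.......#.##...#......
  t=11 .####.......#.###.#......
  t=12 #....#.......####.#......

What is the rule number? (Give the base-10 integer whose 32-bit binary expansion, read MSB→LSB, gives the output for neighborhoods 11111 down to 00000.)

  nb #####: next=.  (t=3,i=1, bit31=0)
  nb ####.: next=.  (t=1,i=4, bit30=0)
  nb ###.#: next=#  (t=1,i=5, bit29=1)
  nb ###..: next=.  (t=1,i=24, bit28=0)
  nb ##.##: next=#  (t=0,i=5, bit27=1)
  nb ##.#.: next=.  (t=0,i=8, bit26=0)
  nb ##..#: next=#  (t=1,i=0, bit25=1)
  nb ##...: next=#  (t=0,i=24, bit24=1)
  nb #.###: next=#  (t=2,i=10, bit23=1)
  nb #.##.: next=.  (t=0,i=6, bit22=0)
  nb #.#.#: next=.  (t=0,i=15, bit21=0)
  nb #.#..: next=#  (t=0,i=9, bit20=1)
  nb #..##: next=#  (t=1,i=1, bit19=1)
  nb #..#.: next=#  (t=1,i=13, bit18=1)
  nb #...#: next=#  (t=0,i=11, bit17=1)
  nb #....: next=.  (t=0,i=0, bit16=0)
  nb .####: next=.  (t=1,i=3, bit15=0)
  nb .###.: next=#  (t=3,i=6, bit14=1)
  nb .##.#: next=#  (t=0,i=4, bit13=1)
  nb .##..: next=#  (t=0,i=23, bit12=1)
  nb .#.##: next=#  (t=1,i=15, bit11=1)
  nb .#.#.: next=#  (t=0,i=14, bit10=1)
  nb .#..#: next=#  (t=1,i=12, bit9=1)
  nb .#...: next=.  (t=0,i=10, bit8=0)
  nb ..###: next=.  (t=1,i=2, bit7=0)
  nb ..##.: next=#  (t=0,i=3, bit6=1)
  nb ..#.#: next=.  (t=0,i=13, bit5=0)
  nb ..#..: next=#  (t=2,i=5, bit4=1)
  nb ...##: next=#  (t=0,i=2, bit3=1)
  nb ...#.: next=.  (t=0,i=12, bit2=0)
  nb ....#: next=.  (t=0,i=1, bit1=0)
  nb .....: next=.  (t=5,i=5, bit0=0)
  bits 00101011100111100111111001011000 = 731807320

731807320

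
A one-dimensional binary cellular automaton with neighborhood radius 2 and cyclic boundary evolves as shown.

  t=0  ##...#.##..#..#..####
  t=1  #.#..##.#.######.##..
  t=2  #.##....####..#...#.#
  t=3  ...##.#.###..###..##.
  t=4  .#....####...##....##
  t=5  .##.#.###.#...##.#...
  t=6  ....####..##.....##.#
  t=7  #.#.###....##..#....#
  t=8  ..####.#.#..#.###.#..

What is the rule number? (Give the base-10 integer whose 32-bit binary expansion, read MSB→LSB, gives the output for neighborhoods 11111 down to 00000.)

  ##### -> .   bit 31 = 0  t=0,i=19
  ####. -> #   bit 30 = 1  t=0,i=0
  ###.# -> .   bit 29 = 0  t=1,i=15
  ###.. -> .   bit 28 = 0  t=0,i=1
  ##.## -> .   bit 27 = 0  t=1,i=16
  ##.#. -> .   bit 26 = 0  t=1,i=7
  ##..# -> .   bit 25 = 0  t=0,i=9
  ##... -> #   bit 24 = 1  t=0,i=2
  #.### -> #   bit 23 = 1  t=1,i=10
  #.##. -> .   bit 22 = 0  t=0,i=7
  #.#.# -> #   bit 21 = 1  t=1,i=8
  #.#.. -> #   bit 20 = 1  t=1,i=2
  #..## -> .   bit 19 = 0  t=0,i=16
  #..#. -> #   bit 18 = 1  t=0,i=10
  #...# -> .   bit 17 = 0  t=0,i=3
  #.... -> .   bit 16 = 0  t=2,i=5
  .#### -> #   bit 15 = 1  t=0,i=18
  .###. -> #   bit 14 = 1  t=3,i=9
  .##.# -> .   bit 13 = 0  t=1,i=6
  .##.. -> #   bit 12 = 1  t=0,i=8
  .#.## -> #   bit 11 = 1  t=0,i=6
  .#.#. -> .   bit 10 = 0  t=1,i=1
  .#..# -> #   bit 9 = 1  t=0,i=12
  .#... -> #   bit 8 = 1  t=2,i=15
  ..### -> #   bit 7 = 1  t=0,i=17
  ..##. -> .   bit 6 = 0  t=1,i=5
  ..#.# -> #   bit 5 = 1  t=0,i=5
  ..#.. -> #   bit 4 = 1  t=0,i=11
  ...## -> .   bit 3 = 0  t=2,i=7
  ...#. -> .   bit 2 = 0  t=0,i=4
  ....# -> #   bit 1 = 1  t=2,i=6
  ..... -> .   bit 0 = 0  t=6,i=14
  bits 01000001101101001101101110110010 = 1102371762

1102371762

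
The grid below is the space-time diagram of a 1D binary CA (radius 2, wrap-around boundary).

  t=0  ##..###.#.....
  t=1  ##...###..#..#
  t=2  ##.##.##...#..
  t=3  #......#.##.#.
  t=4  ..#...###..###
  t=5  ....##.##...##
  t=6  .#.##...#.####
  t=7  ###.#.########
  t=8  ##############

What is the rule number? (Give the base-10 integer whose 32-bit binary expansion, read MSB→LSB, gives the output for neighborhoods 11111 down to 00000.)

4104380012

  #####|#  b31=1 t=7,i=0
  ####.|#  b30=1 t=6,i=12
  ###.#|#  b29=1 t=0,i=6
  ###..|#  b28=1 t=1,i=1
  ##.##|.  b27=0 t=2,i=2
  ##.#.|#  b26=1 t=0,i=7
  ##..#|.  b25=0 t=0,i=2
  ##...|.  b24=0 t=1,i=2
  #.###|#  b23=1 t=6,i=10
  #.##.|.  b22=0 t=2,i=3
  #.#.#|#  b21=1 t=3,i=12
  #.#..|.  b20=0 t=0,i=8
  #..##|.  b19=0 t=0,i=3
  #..#.|.  b18=0 t=1,i=9
  #...#|#  b17=1 t=1,i=3
  #....|#  b16=1 t=0,i=10
  .####|#  b15=1 t=6,i=11
  .###.|#  b14=1 t=0,i=5
  .##.#|.  b13=0 t=2,i=1
  .##..|#  b12=1 t=0,i=1
  .#.##|#  b11=1 t=3,i=8
  .#.#.|#  b10=1 t=3,i=13
  .#..#|#  b9=1 t=1,i=11
  .#...|.  b8=0 t=0,i=9
  ..###|.  b7=0 t=0,i=4
  ..##.|#  b6=1 t=0,i=0
  ..#.#|#  b5=1 t=3,i=7
  ..#..|.  b4=0 t=1,i=10
  ...##|#  b3=1 t=0,i=13
  ...#.|#  b2=1 t=2,i=10
  ....#|.  b1=0 t=0,i=12
  .....|.  b0=0 t=0,i=11
  bits 11110100101000111101111001101100 = 4104380012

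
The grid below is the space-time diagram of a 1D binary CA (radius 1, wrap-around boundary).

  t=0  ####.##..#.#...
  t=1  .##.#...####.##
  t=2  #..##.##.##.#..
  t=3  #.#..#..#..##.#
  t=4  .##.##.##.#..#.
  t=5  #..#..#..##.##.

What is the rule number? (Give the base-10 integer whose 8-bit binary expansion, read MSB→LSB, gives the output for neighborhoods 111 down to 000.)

  ### -> #   bit 7 = 1  t=0,i=1
  ##. -> .   bit 6 = 0  t=0,i=3
  #.# -> #   bit 5 = 1  t=0,i=4
  #.. -> .   bit 4 = 0  t=0,i=7
  .## -> .   bit 3 = 0  t=0,i=0
  .#. -> #   bit 2 = 1  t=0,i=9
  ..# -> #   bit 1 = 1  t=0,i=8
  ... -> #   bit 0 = 1  t=0,i=13
  bits 10100111 = 167

167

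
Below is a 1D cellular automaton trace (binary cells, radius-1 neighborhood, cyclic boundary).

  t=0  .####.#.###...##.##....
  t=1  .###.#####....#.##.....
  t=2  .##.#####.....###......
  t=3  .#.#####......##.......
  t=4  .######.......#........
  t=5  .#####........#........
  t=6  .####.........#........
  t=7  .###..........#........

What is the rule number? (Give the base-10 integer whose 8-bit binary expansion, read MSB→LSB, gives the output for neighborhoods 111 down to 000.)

  ###|#  b7=1 t=0,i=2
  ##.|.  b6=0 t=0,i=4
  #.#|#  b5=1 t=0,i=5
  #..|.  b4=0 t=0,i=11
  .##|#  b3=1 t=0,i=1
  .#.|#  b2=1 t=0,i=6
  ..#|.  b1=0 t=0,i=0
  ...|.  b0=0 t=0,i=12
  bits 10101100 = 172

172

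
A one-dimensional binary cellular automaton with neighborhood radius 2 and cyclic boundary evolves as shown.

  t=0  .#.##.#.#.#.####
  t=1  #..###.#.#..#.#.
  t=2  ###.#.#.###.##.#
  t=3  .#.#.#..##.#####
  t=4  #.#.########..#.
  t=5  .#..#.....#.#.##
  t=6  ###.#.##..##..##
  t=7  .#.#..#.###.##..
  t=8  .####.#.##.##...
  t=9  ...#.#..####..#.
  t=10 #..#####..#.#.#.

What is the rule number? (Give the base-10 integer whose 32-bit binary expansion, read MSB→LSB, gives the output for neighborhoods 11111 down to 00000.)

1322870385

  [31] ##### => .  t=3,i=13
  [30] ####. => #  t=0,i=14
  [29] ###.# => .  t=0,i=15
  [28] ###.. => .  t=4,i=11
  [27] ##.## => #  t=2,i=11
  [26] ##.#. => #  t=0,i=0
  [25] ##..# => #  t=4,i=12
  [24] ##... => .  t=7,i=14
  [23] #.### => #  t=0,i=12
  [22] #.##. => #  t=0,i=3
  [21] #.#.# => .  t=0,i=1
  [20] #.#.. => #  t=1,i=0
  [19] #..## => #  t=1,i=2
  [18] #..#. => .  t=1,i=11
  [17] #...# => .  t=7,i=15
  [16] #.... => #  t=5,i=6
  [15] .#### => .  t=0,i=13
  [14] .###. => #  t=1,i=4
  [13] .##.# => #  t=0,i=4
  [12] .##.. => .  t=6,i=7
  [11] .#.## => .  t=0,i=2
  [10] .#.#. => #  t=0,i=7
  [9] .#..# => #  t=1,i=1
  [8] .#... => .  t=5,i=5
  [7] ..### => .  t=1,i=3
  [6] ..##. => #  t=3,i=8
  [5] ..#.# => #  t=1,i=12
  [4] ..#.. => #  t=5,i=4
  [3] ...## => .  t=8,i=0
  [2] ...#. => .  t=5,i=9
  [1] ....# => .  t=5,i=8
  [0] ..... => #  t=5,i=7
  bits 01001110110110010110011001110001 = 1322870385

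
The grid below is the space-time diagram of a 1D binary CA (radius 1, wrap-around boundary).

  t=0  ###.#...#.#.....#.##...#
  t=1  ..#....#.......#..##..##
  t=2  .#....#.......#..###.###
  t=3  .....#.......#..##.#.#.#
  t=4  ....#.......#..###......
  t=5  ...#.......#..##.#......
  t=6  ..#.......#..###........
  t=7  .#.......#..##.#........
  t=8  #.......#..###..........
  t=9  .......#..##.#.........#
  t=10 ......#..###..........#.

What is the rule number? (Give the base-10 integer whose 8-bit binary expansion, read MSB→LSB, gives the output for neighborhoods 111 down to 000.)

  nb ###: next=.  (t=0,i=0, bit7=0)
  nb ##.: next=#  (t=0,i=2, bit6=1)
  nb #.#: next=.  (t=0,i=3, bit5=0)
  nb #..: next=.  (t=0,i=5, bit4=0)
  nb .##: next=#  (t=0,i=18, bit3=1)
  nb .#.: next=.  (t=0,i=4, bit2=0)
  nb ..#: next=#  (t=0,i=7, bit1=1)
  nb ...: next=.  (t=0,i=6, bit0=0)
  bits 01001010 = 74

74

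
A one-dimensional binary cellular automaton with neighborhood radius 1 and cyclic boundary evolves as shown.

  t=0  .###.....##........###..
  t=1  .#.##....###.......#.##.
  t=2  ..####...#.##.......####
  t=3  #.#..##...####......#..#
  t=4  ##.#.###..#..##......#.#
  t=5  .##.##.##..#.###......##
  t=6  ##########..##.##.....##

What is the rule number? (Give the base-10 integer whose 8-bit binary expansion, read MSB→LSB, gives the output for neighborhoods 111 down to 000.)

120

  ###|.  b7=0 t=0,i=2
  ##.|#  b6=1 t=0,i=3
  #.#|#  b5=1 t=1,i=2
  #..|#  b4=1 t=0,i=4
  .##|#  b3=1 t=0,i=1
  .#.|.  b2=0 t=1,i=1
  ..#|.  b1=0 t=0,i=0
  ...|.  b0=0 t=0,i=5
  bits 01111000 = 120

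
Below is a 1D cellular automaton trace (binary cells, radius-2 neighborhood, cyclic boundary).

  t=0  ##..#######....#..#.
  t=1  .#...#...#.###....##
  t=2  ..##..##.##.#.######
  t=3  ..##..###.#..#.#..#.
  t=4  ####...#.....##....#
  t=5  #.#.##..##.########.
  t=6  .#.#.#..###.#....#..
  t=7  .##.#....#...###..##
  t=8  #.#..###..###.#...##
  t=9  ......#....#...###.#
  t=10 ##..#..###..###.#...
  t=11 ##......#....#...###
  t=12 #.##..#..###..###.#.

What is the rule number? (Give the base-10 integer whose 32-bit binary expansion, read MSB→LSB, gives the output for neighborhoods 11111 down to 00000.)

  [31] ##### => .  t=0,i=6
  [30] ####. => #  t=0,i=9
  [29] ###.# => .  t=3,i=8
  [28] ###.. => .  t=0,i=10
  [27] ##.## => #  t=2,i=8
  [26] ##.#. => .  t=1,i=0
  [25] ##..# => .  t=0,i=2
  [24] ##... => #  t=0,i=11
  [23] #.### => .  t=1,i=11
  [22] #.##. => .  t=0,i=0
  [21] #.#.# => .  t=2,i=12
  [20] #.#.. => .  t=1,i=1
  [19] #..## => .  t=0,i=3
  [18] #..#. => .  t=0,i=17
  [17] #...# => #  t=1,i=3
  [16] #.... => #  t=0,i=12
  [15] .#### => #  t=0,i=5
  [14] .###. => #  t=1,i=12
  [13] .##.# => #  t=1,i=19
  [12] .##.. => #  t=0,i=1
  [11] .#.## => #  t=0,i=19
  [10] .#.#. => #  t=3,i=14
  [9] .#..# => .  t=0,i=16
  [8] .#... => #  t=1,i=2
  [7] ..### => .  t=0,i=4
  [6] ..##. => #  t=1,i=18
  [5] ..#.# => #  t=0,i=18
  [4] ..#.. => .  t=0,i=15
  [3] ...## => #  t=1,i=17
  [2] ...#. => .  t=0,i=14
  [1] ....# => #  t=0,i=13
  [0] ..... => .  t=4,i=10
  bits 01001001000000111111110101101010 = 1224998250

1224998250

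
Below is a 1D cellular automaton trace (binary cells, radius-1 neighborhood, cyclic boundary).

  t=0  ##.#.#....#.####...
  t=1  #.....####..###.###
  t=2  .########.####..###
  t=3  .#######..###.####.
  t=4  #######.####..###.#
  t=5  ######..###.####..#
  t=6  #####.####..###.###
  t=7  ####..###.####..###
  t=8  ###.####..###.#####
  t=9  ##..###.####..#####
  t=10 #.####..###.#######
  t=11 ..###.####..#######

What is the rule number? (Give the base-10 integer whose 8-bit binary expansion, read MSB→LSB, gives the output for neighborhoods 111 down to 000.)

  ### -> #   bit 7 = 1  t=0,i=13
  ##. -> .   bit 6 = 0  t=0,i=1
  #.# -> .   bit 5 = 0  t=0,i=2
  #.. -> #   bit 4 = 1  t=0,i=6
  .## -> #   bit 3 = 1  t=0,i=0
  .#. -> .   bit 2 = 0  t=0,i=3
  ..# -> #   bit 1 = 1  t=0,i=9
  ... -> #   bit 0 = 1  t=0,i=7
  bits 10011011 = 155

155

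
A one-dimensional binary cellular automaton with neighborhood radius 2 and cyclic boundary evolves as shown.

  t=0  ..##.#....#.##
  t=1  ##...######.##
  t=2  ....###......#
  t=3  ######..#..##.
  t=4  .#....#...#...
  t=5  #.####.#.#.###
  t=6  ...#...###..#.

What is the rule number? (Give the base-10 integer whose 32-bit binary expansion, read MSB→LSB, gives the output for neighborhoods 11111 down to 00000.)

41538990

  ##### -> .   bit 31 = 0  t=1,i=7
  ####. -> .   bit 30 = 0  t=1,i=0
  ###.# -> .   bit 29 = 0  t=1,i=10
  ###.. -> .   bit 28 = 0  t=1,i=1
  ##.## -> .   bit 27 = 0  t=1,i=11
  ##.#. -> .   bit 26 = 0  t=0,i=4
  ##..# -> #   bit 25 = 1  t=0,i=0
  ##... -> .   bit 24 = 0  t=1,i=2
  #.### -> .   bit 23 = 0  t=1,i=12
  #.##. -> #   bit 22 = 1  t=0,i=12
  #.#.# -> #   bit 21 = 1  t=5,i=7
  #.#.. -> #   bit 20 = 1  t=0,i=5
  #..## -> #   bit 19 = 1  t=0,i=1
  #..#. -> .   bit 18 = 0  t=3,i=7
  #...# -> .   bit 17 = 0  t=1,i=3
  #.... -> #   bit 16 = 1  t=0,i=7
  .#### -> #   bit 15 = 1  t=1,i=6
  .###. -> #   bit 14 = 1  t=2,i=5
  .##.# -> .   bit 13 = 0  t=0,i=3
  .##.. -> #   bit 12 = 1  t=0,i=13
  .#.## -> .   bit 11 = 0  t=0,i=11
  .#.#. -> #   bit 10 = 1  t=5,i=8
  .#..# -> .   bit 9 = 0  t=3,i=9
  .#... -> #   bit 8 = 1  t=0,i=6
  ..### -> #   bit 7 = 1  t=1,i=5
  ..##. -> .   bit 6 = 0  t=0,i=2
  ..#.# -> #   bit 5 = 1  t=0,i=10
  ..#.. -> .   bit 4 = 0  t=2,i=13
  ...## -> #   bit 3 = 1  t=1,i=4
  ...#. -> #   bit 2 = 1  t=0,i=9
  ....# -> #   bit 1 = 1  t=0,i=8
  ..... -> .   bit 0 = 0  t=2,i=9
  bits 00000010011110011101010110101110 = 41538990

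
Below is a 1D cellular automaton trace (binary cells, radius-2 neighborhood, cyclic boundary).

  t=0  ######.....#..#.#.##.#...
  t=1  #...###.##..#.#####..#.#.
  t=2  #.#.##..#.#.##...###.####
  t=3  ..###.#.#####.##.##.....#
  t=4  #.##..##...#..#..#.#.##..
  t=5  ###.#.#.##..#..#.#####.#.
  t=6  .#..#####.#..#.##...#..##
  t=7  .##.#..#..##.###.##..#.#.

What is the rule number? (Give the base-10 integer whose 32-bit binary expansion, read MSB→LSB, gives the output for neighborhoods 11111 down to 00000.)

  ##### -> .   bit 31 = 0  t=0,i=2
  ####. -> #   bit 30 = 1  t=0,i=4
  ###.# -> .   bit 29 = 0  t=1,i=6
  ###.. -> #   bit 28 = 1  t=0,i=5
  ##.## -> .   bit 27 = 0  t=1,i=7
  ##.#. -> .   bit 26 = 0  t=0,i=20
  ##..# -> #   bit 25 = 1  t=1,i=10
  ##... -> #   bit 24 = 1  t=0,i=6
  #.### -> .   bit 23 = 0  t=1,i=14
  #.##. -> #   bit 22 = 1  t=0,i=18
  #.#.# -> #   bit 21 = 1  t=0,i=16
  #.#.. -> #   bit 20 = 1  t=0,i=21
  #..## -> .   bit 19 = 0  t=3,i=1
  #..#. -> .   bit 18 = 0  t=0,i=13
  #...# -> #   bit 17 = 1  t=0,i=23
  #.... -> .   bit 16 = 0  t=0,i=7
  .#### -> .   bit 15 = 0  t=0,i=1
  .###. -> #   bit 14 = 1  t=1,i=5
  .##.# -> .   bit 13 = 0  t=0,i=19
  .##.. -> .   bit 12 = 0  t=1,i=9
  .#.## -> #   bit 11 = 1  t=0,i=17
  .#.#. -> #   bit 10 = 1  t=0,i=15
  .#..# -> #   bit 9 = 1  t=0,i=12
  .#... -> .   bit 8 = 0  t=0,i=22
  ..### -> #   bit 7 = 1  t=0,i=0
  ..##. -> #   bit 6 = 1  t=4,i=6
  ..#.# -> #   bit 5 = 1  t=0,i=14
  ..#.. -> .   bit 4 = 0  t=0,i=11
  ...## -> .   bit 3 = 0  t=0,i=24
  ...#. -> .   bit 2 = 0  t=0,i=10
  ....# -> #   bit 1 = 1  t=0,i=9
  ..... -> #   bit 0 = 1  t=0,i=8
  bits 01010011011100100100111011100011 = 1400000227

1400000227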